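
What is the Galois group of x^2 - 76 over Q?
Gal(K/Q) = Z/2Z (cyclic of order 2)

x^2 - 76 is irreducible over Q since 76 is not a rational square. The splitting field Q(sqrt(76)) has degree 2 over Q, and its unique nontrivial automorphism is sqrt(76) ↦ -sqrt(76). Hence Gal(Q(sqrt(76))/Q) = Z/2Z.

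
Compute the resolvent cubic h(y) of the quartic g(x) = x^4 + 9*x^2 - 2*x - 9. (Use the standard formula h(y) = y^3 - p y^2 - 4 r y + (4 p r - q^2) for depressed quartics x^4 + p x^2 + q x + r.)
h(y) = y^3 - 9*y^2 + 36*y - 328

Identify coefficients: p = 9, q = -2, r = -9.
Plug into h(y) = y^3 - p y^2 - 4 r y + (4 p r - q^2):
  h(y) = y^3 - (9) y^2 - 4*(-9) y + (4*(9)*(-9) - (-2)^2)
       = y^3 + (-9) y^2 + (36) y + (-328).
Simplifying: h(y) = y^3 - 9*y^2 + 36*y - 328.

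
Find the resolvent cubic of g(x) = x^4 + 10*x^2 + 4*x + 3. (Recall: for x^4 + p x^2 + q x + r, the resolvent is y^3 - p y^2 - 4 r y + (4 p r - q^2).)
h(y) = y^3 - 10*y^2 - 12*y + 104

Identify coefficients: p = 10, q = 4, r = 3.
Plug into h(y) = y^3 - p y^2 - 4 r y + (4 p r - q^2):
  h(y) = y^3 - (10) y^2 - 4*(3) y + (4*(10)*(3) - (4)^2)
       = y^3 + (-10) y^2 + (-12) y + (104).
Simplifying: h(y) = y^3 - 10*y^2 - 12*y + 104.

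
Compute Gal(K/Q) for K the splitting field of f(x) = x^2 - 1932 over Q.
Gal(K/Q) = Z/2Z (cyclic of order 2)

x^2 - 1932 is irreducible over Q since 1932 is not a rational square. The splitting field Q(sqrt(1932)) has degree 2 over Q, and its unique nontrivial automorphism is sqrt(1932) ↦ -sqrt(1932). Hence Gal(Q(sqrt(1932))/Q) = Z/2Z.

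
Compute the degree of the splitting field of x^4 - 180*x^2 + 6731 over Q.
[K:Q] = 4

f factors as (x^2 - 127)(x^2 - 53); the splitting field is K = Q(sqrt(127), sqrt(53)). Since 127, 53, and 6731 are all non-squares in Q, the three subfields Q(sqrt(127)), Q(sqrt(53)), Q(sqrt(6731)) are distinct degree-2 extensions, so [K:Q] = 4 (Klein four Galois group).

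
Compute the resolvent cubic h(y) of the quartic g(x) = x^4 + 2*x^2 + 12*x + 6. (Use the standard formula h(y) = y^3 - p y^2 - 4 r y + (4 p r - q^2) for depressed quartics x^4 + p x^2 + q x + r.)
h(y) = y^3 - 2*y^2 - 24*y - 96

Identify coefficients: p = 2, q = 12, r = 6.
Plug into h(y) = y^3 - p y^2 - 4 r y + (4 p r - q^2):
  h(y) = y^3 - (2) y^2 - 4*(6) y + (4*(2)*(6) - (12)^2)
       = y^3 + (-2) y^2 + (-24) y + (-96).
Simplifying: h(y) = y^3 - 2*y^2 - 24*y - 96.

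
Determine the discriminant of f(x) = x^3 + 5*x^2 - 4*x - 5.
Δ = 4281

For x^3 + a x^2 + b x + c the discriminant is Δ = 18 a b c - 4 a^3 c + a^2 b^2 - 4 b^3 - 27 c^2.
Plug a = 5, b = -4, c = -5:
  18*(5)*(-4)*(-5) - 4*(5)^3*(-5) + (5)^2*(-4)^2 - 4*(-4)^3 - 27*(-5)^2
  = 1800 + (2500) + 400 + (256) + (-675)
  = 4281.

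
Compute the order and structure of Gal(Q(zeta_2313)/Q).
|Gal(Q(zeta_2313)/Q)| = phi(2313) = 1536; group ≅ (Z/2313Z)^* ≅ Z/6Z × Z/256Z

The n-th cyclotomic polynomial Φ_2313(x) is the minimal polynomial of zeta_2313 over Q and has degree phi(2313) = 1536. So Q(zeta_2313) is a degree-1536 Galois extension with Galois group (Z/2313Z)^*. By CRT, (Z/2313Z)^* ≅ (Z/9Z)^* × (Z/257Z)^*. Each prime-power unit group is (Z/9Z)^* ≅ Z/6Z; (Z/257Z)^* ≅ Z/256Z. Hence Gal(Q(zeta_2313)/Q) ≅ Z/6Z × Z/256Z.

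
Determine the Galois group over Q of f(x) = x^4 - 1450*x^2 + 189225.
Gal(K/Q) = Z/2Z (cyclic of order 2)

f factors as (x^2 - 145)(x^2 - 1305), so the splitting field is K = Q(sqrt(145), sqrt(1305)). The squarefree part of 145 is 145 and the squarefree part of 1305 is also 145, so sqrt(145) and sqrt(1305) are both rational multiples of sqrt(145). Hence Q(sqrt(145)) = Q(sqrt(1305)) = Q(sqrt(145)), and the splitting field collapses to a single degree-2 extension with Galois group Z/2Z.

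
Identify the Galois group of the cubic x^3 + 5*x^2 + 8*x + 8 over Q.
Gal(K/Q) = S_3 (symmetric group of order 6)

Compute the discriminant of x^3 + (5)*x^2 + (8)*x + (8): Δ = -416. Since Δ is not a rational square, the Galois group is not contained in A_3; it must be the full S_3 (irreducibility of the cubic rules out anything smaller).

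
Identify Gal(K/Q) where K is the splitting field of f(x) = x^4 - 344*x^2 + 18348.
Gal(K/Q) = V_4 (Klein four-group, Z/2Z × Z/2Z)

f factors as (x^2 - 278)(x^2 - 66), so the splitting field is K = Q(sqrt(278), sqrt(66)). The elements 278, 66, 18348 are all non-squares in Q, so sqrt(278) and sqrt(66) generate independent quadratic extensions. Thus [K:Q] = 4 and Gal(K/Q) is generated by the two order-2 automorphisms sqrt(278) ↦ -sqrt(278) and sqrt(66) ↦ -sqrt(66), giving V_4.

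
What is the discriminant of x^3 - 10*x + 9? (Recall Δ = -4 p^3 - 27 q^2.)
Δ = 1813

For a depressed cubic x^3 + p x + q the discriminant is Δ = -4 p^3 - 27 q^2 = -4*(-10)^3 - 27*(9)^2 = 4000 - 2187 = 1813.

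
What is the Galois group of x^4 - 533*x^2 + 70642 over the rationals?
Gal(K/Q) = V_4 (Klein four-group, Z/2Z × Z/2Z)

f factors as (x^2 - 247)(x^2 - 286), so the splitting field is K = Q(sqrt(247), sqrt(286)). The elements 247, 286, 70642 are all non-squares in Q, so sqrt(247) and sqrt(286) generate independent quadratic extensions. Thus [K:Q] = 4 and Gal(K/Q) is generated by the two order-2 automorphisms sqrt(247) ↦ -sqrt(247) and sqrt(286) ↦ -sqrt(286), giving V_4.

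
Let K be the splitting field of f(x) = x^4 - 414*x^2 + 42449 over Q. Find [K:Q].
[K:Q] = 4

f factors as (x^2 - 227)(x^2 - 187); the splitting field is K = Q(sqrt(227), sqrt(187)). Since 227, 187, and 42449 are all non-squares in Q, the three subfields Q(sqrt(227)), Q(sqrt(187)), Q(sqrt(42449)) are distinct degree-2 extensions, so [K:Q] = 4 (Klein four Galois group).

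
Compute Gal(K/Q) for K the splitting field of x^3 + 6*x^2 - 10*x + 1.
Gal(K/Q) = S_3 (symmetric group of order 6)

Compute the discriminant of x^3 + (6)*x^2 + (-10)*x + (1): Δ = 5629. Since Δ is not a rational square, the Galois group is not contained in A_3; it must be the full S_3 (irreducibility of the cubic rules out anything smaller).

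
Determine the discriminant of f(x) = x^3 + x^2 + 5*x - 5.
Δ = -1580

For x^3 + a x^2 + b x + c the discriminant is Δ = 18 a b c - 4 a^3 c + a^2 b^2 - 4 b^3 - 27 c^2.
Plug a = 1, b = 5, c = -5:
  18*(1)*(5)*(-5) - 4*(1)^3*(-5) + (1)^2*(5)^2 - 4*(5)^3 - 27*(-5)^2
  = -450 + (20) + 25 + (-500) + (-675)
  = -1580.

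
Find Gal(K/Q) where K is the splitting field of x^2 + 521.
Gal(K/Q) = Z/2Z (cyclic of order 2)

x^2 + 521 is irreducible over Q since -521 is not a rational square. The splitting field Q(sqrt(-521)) has degree 2 over Q, and its unique nontrivial automorphism is sqrt(-521) ↦ -sqrt(-521). Hence Gal(Q(sqrt(-521))/Q) = Z/2Z.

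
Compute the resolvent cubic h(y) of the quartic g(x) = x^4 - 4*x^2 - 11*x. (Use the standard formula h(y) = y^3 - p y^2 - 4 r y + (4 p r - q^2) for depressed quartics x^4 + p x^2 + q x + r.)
h(y) = y^3 + 4*y^2 - 121

Identify coefficients: p = -4, q = -11, r = 0.
Plug into h(y) = y^3 - p y^2 - 4 r y + (4 p r - q^2):
  h(y) = y^3 - (-4) y^2 - 4*(0) y + (4*(-4)*(0) - (-11)^2)
       = y^3 + (4) y^2 + (0) y + (-121).
Simplifying: h(y) = y^3 + 4*y^2 - 121.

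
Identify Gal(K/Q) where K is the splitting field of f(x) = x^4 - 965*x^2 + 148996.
Gal(K/Q) = Z/2Z (cyclic of order 2)

f factors as (x^2 - 772)(x^2 - 193), so the splitting field is K = Q(sqrt(772), sqrt(193)). The squarefree part of 772 is 193 and the squarefree part of 193 is also 193, so sqrt(772) and sqrt(193) are both rational multiples of sqrt(193). Hence Q(sqrt(772)) = Q(sqrt(193)) = Q(sqrt(193)), and the splitting field collapses to a single degree-2 extension with Galois group Z/2Z.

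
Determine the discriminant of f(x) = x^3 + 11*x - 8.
Δ = -7052

For a depressed cubic x^3 + p x + q the discriminant is Δ = -4 p^3 - 27 q^2 = -4*(11)^3 - 27*(-8)^2 = -5324 - 1728 = -7052.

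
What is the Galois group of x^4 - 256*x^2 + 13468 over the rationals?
Gal(K/Q) = V_4 (Klein four-group, Z/2Z × Z/2Z)

f factors as (x^2 - 182)(x^2 - 74), so the splitting field is K = Q(sqrt(182), sqrt(74)). The elements 182, 74, 13468 are all non-squares in Q, so sqrt(182) and sqrt(74) generate independent quadratic extensions. Thus [K:Q] = 4 and Gal(K/Q) is generated by the two order-2 automorphisms sqrt(182) ↦ -sqrt(182) and sqrt(74) ↦ -sqrt(74), giving V_4.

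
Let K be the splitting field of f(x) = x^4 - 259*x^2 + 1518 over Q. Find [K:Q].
[K:Q] = 4

f factors as (x^2 - 6)(x^2 - 253); the splitting field is K = Q(sqrt(6), sqrt(253)). Since 6, 253, and 1518 are all non-squares in Q, the three subfields Q(sqrt(6)), Q(sqrt(253)), Q(sqrt(1518)) are distinct degree-2 extensions, so [K:Q] = 4 (Klein four Galois group).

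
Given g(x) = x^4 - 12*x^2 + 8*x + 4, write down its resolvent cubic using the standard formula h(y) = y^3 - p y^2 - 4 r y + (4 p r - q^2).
h(y) = y^3 + 12*y^2 - 16*y - 256

Identify coefficients: p = -12, q = 8, r = 4.
Plug into h(y) = y^3 - p y^2 - 4 r y + (4 p r - q^2):
  h(y) = y^3 - (-12) y^2 - 4*(4) y + (4*(-12)*(4) - (8)^2)
       = y^3 + (12) y^2 + (-16) y + (-256).
Simplifying: h(y) = y^3 + 12*y^2 - 16*y - 256.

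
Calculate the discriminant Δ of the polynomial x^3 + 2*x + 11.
Δ = -3299

For a depressed cubic x^3 + p x + q the discriminant is Δ = -4 p^3 - 27 q^2 = -4*(2)^3 - 27*(11)^2 = -32 - 3267 = -3299.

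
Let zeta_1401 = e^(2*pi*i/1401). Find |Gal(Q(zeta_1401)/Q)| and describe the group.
|Gal(Q(zeta_1401)/Q)| = phi(1401) = 932; group ≅ (Z/1401Z)^* ≅ Z/2Z × Z/466Z

The n-th cyclotomic polynomial Φ_1401(x) is the minimal polynomial of zeta_1401 over Q and has degree phi(1401) = 932. So Q(zeta_1401) is a degree-932 Galois extension with Galois group (Z/1401Z)^*. By CRT, (Z/1401Z)^* ≅ (Z/3Z)^* × (Z/467Z)^*. Each prime-power unit group is (Z/3Z)^* ≅ Z/2Z; (Z/467Z)^* ≅ Z/466Z. Hence Gal(Q(zeta_1401)/Q) ≅ Z/2Z × Z/466Z.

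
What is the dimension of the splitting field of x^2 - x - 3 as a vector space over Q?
[K:Q] = 2

The discriminant of x^2 + (-1)*x + (-3) is b^2 - 4c = 1 - (-12) = 13. Since 13 is not a perfect square in Q, the polynomial is irreducible over Q. Its two roots generate a degree-2 extension, so [K:Q] = 2.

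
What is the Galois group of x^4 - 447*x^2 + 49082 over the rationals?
Gal(K/Q) = V_4 (Klein four-group, Z/2Z × Z/2Z)

f factors as (x^2 - 253)(x^2 - 194), so the splitting field is K = Q(sqrt(253), sqrt(194)). The elements 253, 194, 49082 are all non-squares in Q, so sqrt(253) and sqrt(194) generate independent quadratic extensions. Thus [K:Q] = 4 and Gal(K/Q) is generated by the two order-2 automorphisms sqrt(253) ↦ -sqrt(253) and sqrt(194) ↦ -sqrt(194), giving V_4.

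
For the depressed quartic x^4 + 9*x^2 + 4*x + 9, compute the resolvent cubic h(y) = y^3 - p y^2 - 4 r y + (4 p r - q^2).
h(y) = y^3 - 9*y^2 - 36*y + 308

Identify coefficients: p = 9, q = 4, r = 9.
Plug into h(y) = y^3 - p y^2 - 4 r y + (4 p r - q^2):
  h(y) = y^3 - (9) y^2 - 4*(9) y + (4*(9)*(9) - (4)^2)
       = y^3 + (-9) y^2 + (-36) y + (308).
Simplifying: h(y) = y^3 - 9*y^2 - 36*y + 308.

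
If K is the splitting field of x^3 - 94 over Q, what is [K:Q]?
[K:Q] = 6

x^3 - 94 has one real root r = 94^(1/3) and two complex roots r*zeta_3, r*zeta_3^2 where zeta_3 = e^(2*pi*i/3). The splitting field is Q(r, zeta_3). [Q(r):Q] = 3 and [Q(zeta_3):Q] = 2 with gcd = 1, so [Q(r, zeta_3):Q] = 3 * 2 = 6.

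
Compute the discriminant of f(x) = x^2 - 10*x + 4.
Δ = 84

For a quadratic a x^2 + b x + c the discriminant is Δ = b^2 - 4ac = (-10)^2 - 4*(1)*(4) = 100 - (16) = 84.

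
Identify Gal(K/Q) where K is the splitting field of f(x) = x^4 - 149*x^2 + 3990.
Gal(K/Q) = V_4 (Klein four-group, Z/2Z × Z/2Z)

f factors as (x^2 - 35)(x^2 - 114), so the splitting field is K = Q(sqrt(35), sqrt(114)). The elements 35, 114, 3990 are all non-squares in Q, so sqrt(35) and sqrt(114) generate independent quadratic extensions. Thus [K:Q] = 4 and Gal(K/Q) is generated by the two order-2 automorphisms sqrt(35) ↦ -sqrt(35) and sqrt(114) ↦ -sqrt(114), giving V_4.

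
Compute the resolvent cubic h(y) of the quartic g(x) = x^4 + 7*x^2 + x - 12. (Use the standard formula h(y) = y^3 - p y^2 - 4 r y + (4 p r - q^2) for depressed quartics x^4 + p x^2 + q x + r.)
h(y) = y^3 - 7*y^2 + 48*y - 337

Identify coefficients: p = 7, q = 1, r = -12.
Plug into h(y) = y^3 - p y^2 - 4 r y + (4 p r - q^2):
  h(y) = y^3 - (7) y^2 - 4*(-12) y + (4*(7)*(-12) - (1)^2)
       = y^3 + (-7) y^2 + (48) y + (-337).
Simplifying: h(y) = y^3 - 7*y^2 + 48*y - 337.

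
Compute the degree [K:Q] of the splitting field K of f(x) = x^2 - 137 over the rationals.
[K:Q] = 2

The polynomial x^2 - 137 is irreducible over Q since 137 is not a perfect square. Its splitting field is Q(sqrt(137)), which has degree 2 over Q.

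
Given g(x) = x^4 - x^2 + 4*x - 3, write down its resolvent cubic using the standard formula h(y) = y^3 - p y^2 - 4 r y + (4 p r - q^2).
h(y) = y^3 + y^2 + 12*y - 4

Identify coefficients: p = -1, q = 4, r = -3.
Plug into h(y) = y^3 - p y^2 - 4 r y + (4 p r - q^2):
  h(y) = y^3 - (-1) y^2 - 4*(-3) y + (4*(-1)*(-3) - (4)^2)
       = y^3 + (1) y^2 + (12) y + (-4).
Simplifying: h(y) = y^3 + y^2 + 12*y - 4.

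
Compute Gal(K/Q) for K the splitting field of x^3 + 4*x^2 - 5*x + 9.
Gal(K/Q) = S_3 (symmetric group of order 6)

Compute the discriminant of x^3 + (4)*x^2 + (-5)*x + (9): Δ = -6831. Since Δ is not a rational square, the Galois group is not contained in A_3; it must be the full S_3 (irreducibility of the cubic rules out anything smaller).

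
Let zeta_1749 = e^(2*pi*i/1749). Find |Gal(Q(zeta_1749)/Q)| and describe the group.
|Gal(Q(zeta_1749)/Q)| = phi(1749) = 1040; group ≅ (Z/1749Z)^* ≅ Z/2Z × Z/10Z × Z/52Z

The n-th cyclotomic polynomial Φ_1749(x) is the minimal polynomial of zeta_1749 over Q and has degree phi(1749) = 1040. So Q(zeta_1749) is a degree-1040 Galois extension with Galois group (Z/1749Z)^*. By CRT, (Z/1749Z)^* ≅ (Z/3Z)^* × (Z/11Z)^* × (Z/53Z)^*. Each prime-power unit group is (Z/3Z)^* ≅ Z/2Z; (Z/11Z)^* ≅ Z/10Z; (Z/53Z)^* ≅ Z/52Z. Hence Gal(Q(zeta_1749)/Q) ≅ Z/2Z × Z/10Z × Z/52Z.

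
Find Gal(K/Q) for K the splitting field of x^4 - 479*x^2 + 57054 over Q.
Gal(K/Q) = V_4 (Klein four-group, Z/2Z × Z/2Z)

f factors as (x^2 - 257)(x^2 - 222), so the splitting field is K = Q(sqrt(257), sqrt(222)). The elements 257, 222, 57054 are all non-squares in Q, so sqrt(257) and sqrt(222) generate independent quadratic extensions. Thus [K:Q] = 4 and Gal(K/Q) is generated by the two order-2 automorphisms sqrt(257) ↦ -sqrt(257) and sqrt(222) ↦ -sqrt(222), giving V_4.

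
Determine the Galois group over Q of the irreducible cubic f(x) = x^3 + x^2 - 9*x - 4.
Gal(K/Q) = S_3 (symmetric group of order 6)

Compute the discriminant of x^3 + (1)*x^2 + (-9)*x + (-4): Δ = 3229. Since Δ is not a rational square, the Galois group is not contained in A_3; it must be the full S_3 (irreducibility of the cubic rules out anything smaller).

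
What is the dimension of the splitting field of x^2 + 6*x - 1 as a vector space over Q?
[K:Q] = 2

The discriminant of x^2 + (6)*x + (-1) is b^2 - 4c = 36 - (-4) = 40. Since 40 is not a perfect square in Q, the polynomial is irreducible over Q. Its two roots generate a degree-2 extension, so [K:Q] = 2.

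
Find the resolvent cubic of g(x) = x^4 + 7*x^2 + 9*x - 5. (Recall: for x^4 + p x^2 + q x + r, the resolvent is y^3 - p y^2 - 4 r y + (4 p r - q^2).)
h(y) = y^3 - 7*y^2 + 20*y - 221

Identify coefficients: p = 7, q = 9, r = -5.
Plug into h(y) = y^3 - p y^2 - 4 r y + (4 p r - q^2):
  h(y) = y^3 - (7) y^2 - 4*(-5) y + (4*(7)*(-5) - (9)^2)
       = y^3 + (-7) y^2 + (20) y + (-221).
Simplifying: h(y) = y^3 - 7*y^2 + 20*y - 221.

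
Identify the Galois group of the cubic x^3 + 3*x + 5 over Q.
Gal(K/Q) = S_3 (symmetric group of order 6)

Compute the discriminant of x^3 + (0)*x^2 + (3)*x + (5): Δ = -783. Since Δ is not a rational square, the Galois group is not contained in A_3; it must be the full S_3 (irreducibility of the cubic rules out anything smaller).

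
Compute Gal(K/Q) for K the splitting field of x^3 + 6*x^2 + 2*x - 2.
Gal(K/Q) = S_3 (symmetric group of order 6)

Compute the discriminant of x^3 + (6)*x^2 + (2)*x + (-2): Δ = 1300. Since Δ is not a rational square, the Galois group is not contained in A_3; it must be the full S_3 (irreducibility of the cubic rules out anything smaller).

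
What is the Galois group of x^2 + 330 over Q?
Gal(K/Q) = Z/2Z (cyclic of order 2)

x^2 + 330 is irreducible over Q since -330 is not a rational square. The splitting field Q(sqrt(-330)) has degree 2 over Q, and its unique nontrivial automorphism is sqrt(-330) ↦ -sqrt(-330). Hence Gal(Q(sqrt(-330))/Q) = Z/2Z.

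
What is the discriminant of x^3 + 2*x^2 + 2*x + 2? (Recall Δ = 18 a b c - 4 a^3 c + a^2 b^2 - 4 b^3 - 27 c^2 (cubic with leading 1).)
Δ = -44

For x^3 + a x^2 + b x + c the discriminant is Δ = 18 a b c - 4 a^3 c + a^2 b^2 - 4 b^3 - 27 c^2.
Plug a = 2, b = 2, c = 2:
  18*(2)*(2)*(2) - 4*(2)^3*(2) + (2)^2*(2)^2 - 4*(2)^3 - 27*(2)^2
  = 144 + (-64) + 16 + (-32) + (-108)
  = -44.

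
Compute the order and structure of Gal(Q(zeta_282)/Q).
|Gal(Q(zeta_282)/Q)| = phi(282) = 92; group ≅ (Z/282Z)^* ≅ Z/2Z × Z/46Z

The n-th cyclotomic polynomial Φ_282(x) is the minimal polynomial of zeta_282 over Q and has degree phi(282) = 92. So Q(zeta_282) is a degree-92 Galois extension with Galois group (Z/282Z)^*. By CRT, (Z/282Z)^* ≅ (Z/2Z)^* × (Z/3Z)^* × (Z/47Z)^*. Each prime-power unit group is (Z/2Z)^* ≅ trivial group (order 1); (Z/3Z)^* ≅ Z/2Z; (Z/47Z)^* ≅ Z/46Z. Hence Gal(Q(zeta_282)/Q) ≅ Z/2Z × Z/46Z.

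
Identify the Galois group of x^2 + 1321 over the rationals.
Gal(K/Q) = Z/2Z (cyclic of order 2)

x^2 + 1321 is irreducible over Q since -1321 is not a rational square. The splitting field Q(sqrt(-1321)) has degree 2 over Q, and its unique nontrivial automorphism is sqrt(-1321) ↦ -sqrt(-1321). Hence Gal(Q(sqrt(-1321))/Q) = Z/2Z.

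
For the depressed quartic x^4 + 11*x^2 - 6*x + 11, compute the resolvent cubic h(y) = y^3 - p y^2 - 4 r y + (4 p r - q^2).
h(y) = y^3 - 11*y^2 - 44*y + 448

Identify coefficients: p = 11, q = -6, r = 11.
Plug into h(y) = y^3 - p y^2 - 4 r y + (4 p r - q^2):
  h(y) = y^3 - (11) y^2 - 4*(11) y + (4*(11)*(11) - (-6)^2)
       = y^3 + (-11) y^2 + (-44) y + (448).
Simplifying: h(y) = y^3 - 11*y^2 - 44*y + 448.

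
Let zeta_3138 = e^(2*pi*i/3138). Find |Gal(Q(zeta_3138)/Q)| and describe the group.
|Gal(Q(zeta_3138)/Q)| = phi(3138) = 1044; group ≅ (Z/3138Z)^* ≅ Z/2Z × Z/522Z

The n-th cyclotomic polynomial Φ_3138(x) is the minimal polynomial of zeta_3138 over Q and has degree phi(3138) = 1044. So Q(zeta_3138) is a degree-1044 Galois extension with Galois group (Z/3138Z)^*. By CRT, (Z/3138Z)^* ≅ (Z/2Z)^* × (Z/3Z)^* × (Z/523Z)^*. Each prime-power unit group is (Z/2Z)^* ≅ trivial group (order 1); (Z/3Z)^* ≅ Z/2Z; (Z/523Z)^* ≅ Z/522Z. Hence Gal(Q(zeta_3138)/Q) ≅ Z/2Z × Z/522Z.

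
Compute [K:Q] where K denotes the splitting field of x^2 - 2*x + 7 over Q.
[K:Q] = 2

The discriminant of x^2 + (-2)*x + (7) is b^2 - 4c = 4 - (28) = -24. Since -24 is not a perfect square in Q, the polynomial is irreducible over Q. Its two roots generate a degree-2 extension, so [K:Q] = 2.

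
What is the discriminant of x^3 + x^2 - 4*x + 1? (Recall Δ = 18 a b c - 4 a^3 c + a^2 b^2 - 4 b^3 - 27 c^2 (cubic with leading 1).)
Δ = 169

For x^3 + a x^2 + b x + c the discriminant is Δ = 18 a b c - 4 a^3 c + a^2 b^2 - 4 b^3 - 27 c^2.
Plug a = 1, b = -4, c = 1:
  18*(1)*(-4)*(1) - 4*(1)^3*(1) + (1)^2*(-4)^2 - 4*(-4)^3 - 27*(1)^2
  = -72 + (-4) + 16 + (256) + (-27)
  = 169.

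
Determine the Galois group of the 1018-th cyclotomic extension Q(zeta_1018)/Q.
|Gal(Q(zeta_1018)/Q)| = phi(1018) = 508; group ≅ (Z/1018Z)^* ≅ Z/508Z

The n-th cyclotomic polynomial Φ_1018(x) is the minimal polynomial of zeta_1018 over Q and has degree phi(1018) = 508. So Q(zeta_1018) is a degree-508 Galois extension with Galois group (Z/1018Z)^*. By CRT, (Z/1018Z)^* ≅ (Z/2Z)^* × (Z/509Z)^*. Each prime-power unit group is (Z/2Z)^* ≅ trivial group (order 1); (Z/509Z)^* ≅ Z/508Z. Hence Gal(Q(zeta_1018)/Q) ≅ Z/508Z.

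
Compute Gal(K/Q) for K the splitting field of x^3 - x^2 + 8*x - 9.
Gal(K/Q) = S_3 (symmetric group of order 6)

Compute the discriminant of x^3 + (-1)*x^2 + (8)*x + (-9): Δ = -2911. Since Δ is not a rational square, the Galois group is not contained in A_3; it must be the full S_3 (irreducibility of the cubic rules out anything smaller).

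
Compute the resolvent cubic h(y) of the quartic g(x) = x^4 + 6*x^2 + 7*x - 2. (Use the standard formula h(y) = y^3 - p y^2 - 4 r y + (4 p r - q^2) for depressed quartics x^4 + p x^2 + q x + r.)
h(y) = y^3 - 6*y^2 + 8*y - 97

Identify coefficients: p = 6, q = 7, r = -2.
Plug into h(y) = y^3 - p y^2 - 4 r y + (4 p r - q^2):
  h(y) = y^3 - (6) y^2 - 4*(-2) y + (4*(6)*(-2) - (7)^2)
       = y^3 + (-6) y^2 + (8) y + (-97).
Simplifying: h(y) = y^3 - 6*y^2 + 8*y - 97.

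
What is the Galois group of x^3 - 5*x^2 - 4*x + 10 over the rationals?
Gal(K/Q) = S_3 (symmetric group of order 6)

Compute the discriminant of x^3 + (-5)*x^2 + (-4)*x + (10): Δ = 6556. Since Δ is not a rational square, the Galois group is not contained in A_3; it must be the full S_3 (irreducibility of the cubic rules out anything smaller).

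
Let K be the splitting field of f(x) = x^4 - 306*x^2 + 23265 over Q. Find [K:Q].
[K:Q] = 4

f factors as (x^2 - 141)(x^2 - 165); the splitting field is K = Q(sqrt(141), sqrt(165)). Since 141, 165, and 23265 are all non-squares in Q, the three subfields Q(sqrt(141)), Q(sqrt(165)), Q(sqrt(23265)) are distinct degree-2 extensions, so [K:Q] = 4 (Klein four Galois group).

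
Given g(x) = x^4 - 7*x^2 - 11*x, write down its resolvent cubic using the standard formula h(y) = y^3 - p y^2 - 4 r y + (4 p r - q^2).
h(y) = y^3 + 7*y^2 - 121

Identify coefficients: p = -7, q = -11, r = 0.
Plug into h(y) = y^3 - p y^2 - 4 r y + (4 p r - q^2):
  h(y) = y^3 - (-7) y^2 - 4*(0) y + (4*(-7)*(0) - (-11)^2)
       = y^3 + (7) y^2 + (0) y + (-121).
Simplifying: h(y) = y^3 + 7*y^2 - 121.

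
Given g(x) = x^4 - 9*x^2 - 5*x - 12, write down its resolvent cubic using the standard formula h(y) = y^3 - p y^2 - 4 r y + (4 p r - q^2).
h(y) = y^3 + 9*y^2 + 48*y + 407

Identify coefficients: p = -9, q = -5, r = -12.
Plug into h(y) = y^3 - p y^2 - 4 r y + (4 p r - q^2):
  h(y) = y^3 - (-9) y^2 - 4*(-12) y + (4*(-9)*(-12) - (-5)^2)
       = y^3 + (9) y^2 + (48) y + (407).
Simplifying: h(y) = y^3 + 9*y^2 + 48*y + 407.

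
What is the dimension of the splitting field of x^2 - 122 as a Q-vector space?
[K:Q] = 2

The polynomial x^2 - 122 is irreducible over Q since 122 is not a perfect square. Its splitting field is Q(sqrt(122)), which has degree 2 over Q.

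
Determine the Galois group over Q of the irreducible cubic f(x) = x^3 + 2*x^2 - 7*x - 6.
Gal(K/Q) = S_3 (symmetric group of order 6)

Compute the discriminant of x^3 + (2)*x^2 + (-7)*x + (-6): Δ = 2300. Since Δ is not a rational square, the Galois group is not contained in A_3; it must be the full S_3 (irreducibility of the cubic rules out anything smaller).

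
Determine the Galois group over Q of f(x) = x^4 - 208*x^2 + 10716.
Gal(K/Q) = V_4 (Klein four-group, Z/2Z × Z/2Z)

f factors as (x^2 - 114)(x^2 - 94), so the splitting field is K = Q(sqrt(114), sqrt(94)). The elements 114, 94, 10716 are all non-squares in Q, so sqrt(114) and sqrt(94) generate independent quadratic extensions. Thus [K:Q] = 4 and Gal(K/Q) is generated by the two order-2 automorphisms sqrt(114) ↦ -sqrt(114) and sqrt(94) ↦ -sqrt(94), giving V_4.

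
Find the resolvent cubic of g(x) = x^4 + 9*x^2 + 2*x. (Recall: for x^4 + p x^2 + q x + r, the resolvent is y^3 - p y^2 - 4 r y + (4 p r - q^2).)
h(y) = y^3 - 9*y^2 - 4

Identify coefficients: p = 9, q = 2, r = 0.
Plug into h(y) = y^3 - p y^2 - 4 r y + (4 p r - q^2):
  h(y) = y^3 - (9) y^2 - 4*(0) y + (4*(9)*(0) - (2)^2)
       = y^3 + (-9) y^2 + (0) y + (-4).
Simplifying: h(y) = y^3 - 9*y^2 - 4.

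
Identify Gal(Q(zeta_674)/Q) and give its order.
|Gal(Q(zeta_674)/Q)| = phi(674) = 336; group ≅ (Z/674Z)^* ≅ Z/336Z

The n-th cyclotomic polynomial Φ_674(x) is the minimal polynomial of zeta_674 over Q and has degree phi(674) = 336. So Q(zeta_674) is a degree-336 Galois extension with Galois group (Z/674Z)^*. By CRT, (Z/674Z)^* ≅ (Z/2Z)^* × (Z/337Z)^*. Each prime-power unit group is (Z/2Z)^* ≅ trivial group (order 1); (Z/337Z)^* ≅ Z/336Z. Hence Gal(Q(zeta_674)/Q) ≅ Z/336Z.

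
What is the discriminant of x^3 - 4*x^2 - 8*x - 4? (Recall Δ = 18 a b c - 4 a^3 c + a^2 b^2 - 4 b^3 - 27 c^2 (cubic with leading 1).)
Δ = -688

For x^3 + a x^2 + b x + c the discriminant is Δ = 18 a b c - 4 a^3 c + a^2 b^2 - 4 b^3 - 27 c^2.
Plug a = -4, b = -8, c = -4:
  18*(-4)*(-8)*(-4) - 4*(-4)^3*(-4) + (-4)^2*(-8)^2 - 4*(-8)^3 - 27*(-4)^2
  = -2304 + (-1024) + 1024 + (2048) + (-432)
  = -688.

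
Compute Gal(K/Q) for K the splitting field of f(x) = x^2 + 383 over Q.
Gal(K/Q) = Z/2Z (cyclic of order 2)

x^2 + 383 is irreducible over Q since -383 is not a rational square. The splitting field Q(sqrt(-383)) has degree 2 over Q, and its unique nontrivial automorphism is sqrt(-383) ↦ -sqrt(-383). Hence Gal(Q(sqrt(-383))/Q) = Z/2Z.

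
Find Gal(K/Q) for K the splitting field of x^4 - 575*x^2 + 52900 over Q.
Gal(K/Q) = Z/2Z (cyclic of order 2)

f factors as (x^2 - 460)(x^2 - 115), so the splitting field is K = Q(sqrt(460), sqrt(115)). The squarefree part of 460 is 115 and the squarefree part of 115 is also 115, so sqrt(460) and sqrt(115) are both rational multiples of sqrt(115). Hence Q(sqrt(460)) = Q(sqrt(115)) = Q(sqrt(115)), and the splitting field collapses to a single degree-2 extension with Galois group Z/2Z.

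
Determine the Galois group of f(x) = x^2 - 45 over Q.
Gal(K/Q) = Z/2Z (cyclic of order 2)

x^2 - 45 is irreducible over Q since 45 is not a rational square. The splitting field Q(sqrt(45)) has degree 2 over Q, and its unique nontrivial automorphism is sqrt(45) ↦ -sqrt(45). Hence Gal(Q(sqrt(45))/Q) = Z/2Z.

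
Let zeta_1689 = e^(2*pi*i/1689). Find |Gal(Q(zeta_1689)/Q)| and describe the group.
|Gal(Q(zeta_1689)/Q)| = phi(1689) = 1124; group ≅ (Z/1689Z)^* ≅ Z/2Z × Z/562Z

The n-th cyclotomic polynomial Φ_1689(x) is the minimal polynomial of zeta_1689 over Q and has degree phi(1689) = 1124. So Q(zeta_1689) is a degree-1124 Galois extension with Galois group (Z/1689Z)^*. By CRT, (Z/1689Z)^* ≅ (Z/3Z)^* × (Z/563Z)^*. Each prime-power unit group is (Z/3Z)^* ≅ Z/2Z; (Z/563Z)^* ≅ Z/562Z. Hence Gal(Q(zeta_1689)/Q) ≅ Z/2Z × Z/562Z.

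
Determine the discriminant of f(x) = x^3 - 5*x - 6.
Δ = -472

For a depressed cubic x^3 + p x + q the discriminant is Δ = -4 p^3 - 27 q^2 = -4*(-5)^3 - 27*(-6)^2 = 500 - 972 = -472.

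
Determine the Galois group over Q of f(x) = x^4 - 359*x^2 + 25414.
Gal(K/Q) = V_4 (Klein four-group, Z/2Z × Z/2Z)

f factors as (x^2 - 97)(x^2 - 262), so the splitting field is K = Q(sqrt(97), sqrt(262)). The elements 97, 262, 25414 are all non-squares in Q, so sqrt(97) and sqrt(262) generate independent quadratic extensions. Thus [K:Q] = 4 and Gal(K/Q) is generated by the two order-2 automorphisms sqrt(97) ↦ -sqrt(97) and sqrt(262) ↦ -sqrt(262), giving V_4.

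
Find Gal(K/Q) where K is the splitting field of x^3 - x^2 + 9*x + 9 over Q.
Gal(K/Q) = S_3 (symmetric group of order 6)

Compute the discriminant of x^3 + (-1)*x^2 + (9)*x + (9): Δ = -6444. Since Δ is not a rational square, the Galois group is not contained in A_3; it must be the full S_3 (irreducibility of the cubic rules out anything smaller).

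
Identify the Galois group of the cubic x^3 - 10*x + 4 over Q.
Gal(K/Q) = S_3 (symmetric group of order 6)

Compute the discriminant of x^3 + (0)*x^2 + (-10)*x + (4): Δ = 3568. Since Δ is not a rational square, the Galois group is not contained in A_3; it must be the full S_3 (irreducibility of the cubic rules out anything smaller).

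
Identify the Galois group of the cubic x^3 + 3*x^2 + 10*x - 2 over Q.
Gal(K/Q) = S_3 (symmetric group of order 6)

Compute the discriminant of x^3 + (3)*x^2 + (10)*x + (-2): Δ = -4072. Since Δ is not a rational square, the Galois group is not contained in A_3; it must be the full S_3 (irreducibility of the cubic rules out anything smaller).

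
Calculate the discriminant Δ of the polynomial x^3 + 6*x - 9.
Δ = -3051

For a depressed cubic x^3 + p x + q the discriminant is Δ = -4 p^3 - 27 q^2 = -4*(6)^3 - 27*(-9)^2 = -864 - 2187 = -3051.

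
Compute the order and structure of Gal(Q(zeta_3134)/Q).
|Gal(Q(zeta_3134)/Q)| = phi(3134) = 1566; group ≅ (Z/3134Z)^* ≅ Z/1566Z

The n-th cyclotomic polynomial Φ_3134(x) is the minimal polynomial of zeta_3134 over Q and has degree phi(3134) = 1566. So Q(zeta_3134) is a degree-1566 Galois extension with Galois group (Z/3134Z)^*. By CRT, (Z/3134Z)^* ≅ (Z/2Z)^* × (Z/1567Z)^*. Each prime-power unit group is (Z/2Z)^* ≅ trivial group (order 1); (Z/1567Z)^* ≅ Z/1566Z. Hence Gal(Q(zeta_3134)/Q) ≅ Z/1566Z.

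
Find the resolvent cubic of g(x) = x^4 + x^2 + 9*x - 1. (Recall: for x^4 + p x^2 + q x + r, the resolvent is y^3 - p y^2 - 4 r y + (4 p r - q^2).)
h(y) = y^3 - y^2 + 4*y - 85

Identify coefficients: p = 1, q = 9, r = -1.
Plug into h(y) = y^3 - p y^2 - 4 r y + (4 p r - q^2):
  h(y) = y^3 - (1) y^2 - 4*(-1) y + (4*(1)*(-1) - (9)^2)
       = y^3 + (-1) y^2 + (4) y + (-85).
Simplifying: h(y) = y^3 - y^2 + 4*y - 85.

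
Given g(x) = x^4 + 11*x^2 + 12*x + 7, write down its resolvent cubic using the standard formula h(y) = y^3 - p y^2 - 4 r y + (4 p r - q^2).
h(y) = y^3 - 11*y^2 - 28*y + 164

Identify coefficients: p = 11, q = 12, r = 7.
Plug into h(y) = y^3 - p y^2 - 4 r y + (4 p r - q^2):
  h(y) = y^3 - (11) y^2 - 4*(7) y + (4*(11)*(7) - (12)^2)
       = y^3 + (-11) y^2 + (-28) y + (164).
Simplifying: h(y) = y^3 - 11*y^2 - 28*y + 164.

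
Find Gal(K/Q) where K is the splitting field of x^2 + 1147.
Gal(K/Q) = Z/2Z (cyclic of order 2)

x^2 + 1147 is irreducible over Q since -1147 is not a rational square. The splitting field Q(sqrt(-1147)) has degree 2 over Q, and its unique nontrivial automorphism is sqrt(-1147) ↦ -sqrt(-1147). Hence Gal(Q(sqrt(-1147))/Q) = Z/2Z.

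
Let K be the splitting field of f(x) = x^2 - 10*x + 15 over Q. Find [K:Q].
[K:Q] = 2

The discriminant of x^2 + (-10)*x + (15) is b^2 - 4c = 100 - (60) = 40. Since 40 is not a perfect square in Q, the polynomial is irreducible over Q. Its two roots generate a degree-2 extension, so [K:Q] = 2.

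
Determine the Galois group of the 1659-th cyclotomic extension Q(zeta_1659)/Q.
|Gal(Q(zeta_1659)/Q)| = phi(1659) = 936; group ≅ (Z/1659Z)^* ≅ Z/2Z × Z/6Z × Z/78Z

The n-th cyclotomic polynomial Φ_1659(x) is the minimal polynomial of zeta_1659 over Q and has degree phi(1659) = 936. So Q(zeta_1659) is a degree-936 Galois extension with Galois group (Z/1659Z)^*. By CRT, (Z/1659Z)^* ≅ (Z/3Z)^* × (Z/7Z)^* × (Z/79Z)^*. Each prime-power unit group is (Z/3Z)^* ≅ Z/2Z; (Z/7Z)^* ≅ Z/6Z; (Z/79Z)^* ≅ Z/78Z. Hence Gal(Q(zeta_1659)/Q) ≅ Z/2Z × Z/6Z × Z/78Z.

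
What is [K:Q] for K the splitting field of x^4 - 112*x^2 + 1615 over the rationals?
[K:Q] = 4

f factors as (x^2 - 95)(x^2 - 17); the splitting field is K = Q(sqrt(95), sqrt(17)). Since 95, 17, and 1615 are all non-squares in Q, the three subfields Q(sqrt(95)), Q(sqrt(17)), Q(sqrt(1615)) are distinct degree-2 extensions, so [K:Q] = 4 (Klein four Galois group).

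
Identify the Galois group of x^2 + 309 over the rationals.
Gal(K/Q) = Z/2Z (cyclic of order 2)

x^2 + 309 is irreducible over Q since -309 is not a rational square. The splitting field Q(sqrt(-309)) has degree 2 over Q, and its unique nontrivial automorphism is sqrt(-309) ↦ -sqrt(-309). Hence Gal(Q(sqrt(-309))/Q) = Z/2Z.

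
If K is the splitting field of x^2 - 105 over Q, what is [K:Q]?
[K:Q] = 2

The polynomial x^2 - 105 is irreducible over Q since 105 is not a perfect square. Its splitting field is Q(sqrt(105)), which has degree 2 over Q.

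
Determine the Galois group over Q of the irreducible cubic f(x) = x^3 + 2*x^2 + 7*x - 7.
Gal(K/Q) = S_3 (symmetric group of order 6)

Compute the discriminant of x^3 + (2)*x^2 + (7)*x + (-7): Δ = -4039. Since Δ is not a rational square, the Galois group is not contained in A_3; it must be the full S_3 (irreducibility of the cubic rules out anything smaller).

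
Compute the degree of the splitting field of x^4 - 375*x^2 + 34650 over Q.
[K:Q] = 4

f factors as (x^2 - 210)(x^2 - 165); the splitting field is K = Q(sqrt(210), sqrt(165)). Since 210, 165, and 34650 are all non-squares in Q, the three subfields Q(sqrt(210)), Q(sqrt(165)), Q(sqrt(34650)) are distinct degree-2 extensions, so [K:Q] = 4 (Klein four Galois group).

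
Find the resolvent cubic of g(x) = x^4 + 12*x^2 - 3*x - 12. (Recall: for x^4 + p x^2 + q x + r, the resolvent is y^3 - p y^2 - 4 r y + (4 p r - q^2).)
h(y) = y^3 - 12*y^2 + 48*y - 585

Identify coefficients: p = 12, q = -3, r = -12.
Plug into h(y) = y^3 - p y^2 - 4 r y + (4 p r - q^2):
  h(y) = y^3 - (12) y^2 - 4*(-12) y + (4*(12)*(-12) - (-3)^2)
       = y^3 + (-12) y^2 + (48) y + (-585).
Simplifying: h(y) = y^3 - 12*y^2 + 48*y - 585.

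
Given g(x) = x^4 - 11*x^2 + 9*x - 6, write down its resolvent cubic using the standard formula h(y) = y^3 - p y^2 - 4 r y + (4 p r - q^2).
h(y) = y^3 + 11*y^2 + 24*y + 183

Identify coefficients: p = -11, q = 9, r = -6.
Plug into h(y) = y^3 - p y^2 - 4 r y + (4 p r - q^2):
  h(y) = y^3 - (-11) y^2 - 4*(-6) y + (4*(-11)*(-6) - (9)^2)
       = y^3 + (11) y^2 + (24) y + (183).
Simplifying: h(y) = y^3 + 11*y^2 + 24*y + 183.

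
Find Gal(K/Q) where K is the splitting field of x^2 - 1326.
Gal(K/Q) = Z/2Z (cyclic of order 2)

x^2 - 1326 is irreducible over Q since 1326 is not a rational square. The splitting field Q(sqrt(1326)) has degree 2 over Q, and its unique nontrivial automorphism is sqrt(1326) ↦ -sqrt(1326). Hence Gal(Q(sqrt(1326))/Q) = Z/2Z.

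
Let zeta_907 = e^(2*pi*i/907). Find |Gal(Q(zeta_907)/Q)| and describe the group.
|Gal(Q(zeta_907)/Q)| = phi(907) = 906; group ≅ (Z/907Z)^* ≅ Z/906Z

The n-th cyclotomic polynomial Φ_907(x) is the minimal polynomial of zeta_907 over Q and has degree phi(907) = 906. So Q(zeta_907) is a degree-906 Galois extension with Galois group (Z/907Z)^*. (Z/907Z)^* is cyclic since 907 is an odd prime power (or 4). Hence Gal(Q(zeta_907)/Q) ≅ Z/906Z.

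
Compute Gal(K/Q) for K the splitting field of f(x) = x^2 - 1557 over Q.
Gal(K/Q) = Z/2Z (cyclic of order 2)

x^2 - 1557 is irreducible over Q since 1557 is not a rational square. The splitting field Q(sqrt(1557)) has degree 2 over Q, and its unique nontrivial automorphism is sqrt(1557) ↦ -sqrt(1557). Hence Gal(Q(sqrt(1557))/Q) = Z/2Z.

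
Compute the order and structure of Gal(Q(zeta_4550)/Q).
|Gal(Q(zeta_4550)/Q)| = phi(4550) = 1440; group ≅ (Z/4550Z)^* ≅ Z/6Z × Z/12Z × Z/20Z

The n-th cyclotomic polynomial Φ_4550(x) is the minimal polynomial of zeta_4550 over Q and has degree phi(4550) = 1440. So Q(zeta_4550) is a degree-1440 Galois extension with Galois group (Z/4550Z)^*. By CRT, (Z/4550Z)^* ≅ (Z/2Z)^* × (Z/25Z)^* × (Z/7Z)^* × (Z/13Z)^*. Each prime-power unit group is (Z/2Z)^* ≅ trivial group (order 1); (Z/25Z)^* ≅ Z/20Z; (Z/7Z)^* ≅ Z/6Z; (Z/13Z)^* ≅ Z/12Z. Hence Gal(Q(zeta_4550)/Q) ≅ Z/6Z × Z/12Z × Z/20Z.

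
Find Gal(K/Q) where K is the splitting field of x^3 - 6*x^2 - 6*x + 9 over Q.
Gal(K/Q) = S_3 (symmetric group of order 6)

Compute the discriminant of x^3 + (-6)*x^2 + (-6)*x + (9): Δ = 13581. Since Δ is not a rational square, the Galois group is not contained in A_3; it must be the full S_3 (irreducibility of the cubic rules out anything smaller).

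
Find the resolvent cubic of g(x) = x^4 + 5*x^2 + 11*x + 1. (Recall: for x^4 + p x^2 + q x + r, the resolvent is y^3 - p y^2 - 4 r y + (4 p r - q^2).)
h(y) = y^3 - 5*y^2 - 4*y - 101

Identify coefficients: p = 5, q = 11, r = 1.
Plug into h(y) = y^3 - p y^2 - 4 r y + (4 p r - q^2):
  h(y) = y^3 - (5) y^2 - 4*(1) y + (4*(5)*(1) - (11)^2)
       = y^3 + (-5) y^2 + (-4) y + (-101).
Simplifying: h(y) = y^3 - 5*y^2 - 4*y - 101.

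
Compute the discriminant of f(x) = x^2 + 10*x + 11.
Δ = 56

For a quadratic a x^2 + b x + c the discriminant is Δ = b^2 - 4ac = (10)^2 - 4*(1)*(11) = 100 - (44) = 56.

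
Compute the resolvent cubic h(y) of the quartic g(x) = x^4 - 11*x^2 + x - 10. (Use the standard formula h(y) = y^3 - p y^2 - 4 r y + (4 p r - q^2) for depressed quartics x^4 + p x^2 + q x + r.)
h(y) = y^3 + 11*y^2 + 40*y + 439

Identify coefficients: p = -11, q = 1, r = -10.
Plug into h(y) = y^3 - p y^2 - 4 r y + (4 p r - q^2):
  h(y) = y^3 - (-11) y^2 - 4*(-10) y + (4*(-11)*(-10) - (1)^2)
       = y^3 + (11) y^2 + (40) y + (439).
Simplifying: h(y) = y^3 + 11*y^2 + 40*y + 439.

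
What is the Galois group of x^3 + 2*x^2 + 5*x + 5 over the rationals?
Gal(K/Q) = S_3 (symmetric group of order 6)

Compute the discriminant of x^3 + (2)*x^2 + (5)*x + (5): Δ = -335. Since Δ is not a rational square, the Galois group is not contained in A_3; it must be the full S_3 (irreducibility of the cubic rules out anything smaller).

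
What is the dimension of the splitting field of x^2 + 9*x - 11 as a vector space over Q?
[K:Q] = 2

The discriminant of x^2 + (9)*x + (-11) is b^2 - 4c = 81 - (-44) = 125. Since 125 is not a perfect square in Q, the polynomial is irreducible over Q. Its two roots generate a degree-2 extension, so [K:Q] = 2.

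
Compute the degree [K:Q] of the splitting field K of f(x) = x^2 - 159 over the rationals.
[K:Q] = 2

The polynomial x^2 - 159 is irreducible over Q since 159 is not a perfect square. Its splitting field is Q(sqrt(159)), which has degree 2 over Q.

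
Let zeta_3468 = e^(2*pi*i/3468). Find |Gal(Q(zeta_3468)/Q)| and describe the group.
|Gal(Q(zeta_3468)/Q)| = phi(3468) = 1088; group ≅ (Z/3468Z)^* ≅ Z/2Z × Z/2Z × Z/272Z

The n-th cyclotomic polynomial Φ_3468(x) is the minimal polynomial of zeta_3468 over Q and has degree phi(3468) = 1088. So Q(zeta_3468) is a degree-1088 Galois extension with Galois group (Z/3468Z)^*. By CRT, (Z/3468Z)^* ≅ (Z/4Z)^* × (Z/3Z)^* × (Z/289Z)^*. Each prime-power unit group is (Z/4Z)^* ≅ Z/2Z; (Z/3Z)^* ≅ Z/2Z; (Z/289Z)^* ≅ Z/272Z. Hence Gal(Q(zeta_3468)/Q) ≅ Z/2Z × Z/2Z × Z/272Z.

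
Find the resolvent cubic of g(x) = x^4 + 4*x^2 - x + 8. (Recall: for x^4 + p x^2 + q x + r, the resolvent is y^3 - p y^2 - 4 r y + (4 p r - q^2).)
h(y) = y^3 - 4*y^2 - 32*y + 127

Identify coefficients: p = 4, q = -1, r = 8.
Plug into h(y) = y^3 - p y^2 - 4 r y + (4 p r - q^2):
  h(y) = y^3 - (4) y^2 - 4*(8) y + (4*(4)*(8) - (-1)^2)
       = y^3 + (-4) y^2 + (-32) y + (127).
Simplifying: h(y) = y^3 - 4*y^2 - 32*y + 127.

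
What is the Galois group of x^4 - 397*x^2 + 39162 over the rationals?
Gal(K/Q) = V_4 (Klein four-group, Z/2Z × Z/2Z)

f factors as (x^2 - 214)(x^2 - 183), so the splitting field is K = Q(sqrt(214), sqrt(183)). The elements 214, 183, 39162 are all non-squares in Q, so sqrt(214) and sqrt(183) generate independent quadratic extensions. Thus [K:Q] = 4 and Gal(K/Q) is generated by the two order-2 automorphisms sqrt(214) ↦ -sqrt(214) and sqrt(183) ↦ -sqrt(183), giving V_4.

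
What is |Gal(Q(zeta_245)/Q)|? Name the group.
|Gal(Q(zeta_245)/Q)| = phi(245) = 168; group ≅ (Z/245Z)^* ≅ Z/4Z × Z/42Z

The n-th cyclotomic polynomial Φ_245(x) is the minimal polynomial of zeta_245 over Q and has degree phi(245) = 168. So Q(zeta_245) is a degree-168 Galois extension with Galois group (Z/245Z)^*. By CRT, (Z/245Z)^* ≅ (Z/5Z)^* × (Z/49Z)^*. Each prime-power unit group is (Z/5Z)^* ≅ Z/4Z; (Z/49Z)^* ≅ Z/42Z. Hence Gal(Q(zeta_245)/Q) ≅ Z/4Z × Z/42Z.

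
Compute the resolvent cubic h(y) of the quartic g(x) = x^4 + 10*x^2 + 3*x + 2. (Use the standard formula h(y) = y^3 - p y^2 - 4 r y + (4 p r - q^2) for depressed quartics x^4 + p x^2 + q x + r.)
h(y) = y^3 - 10*y^2 - 8*y + 71

Identify coefficients: p = 10, q = 3, r = 2.
Plug into h(y) = y^3 - p y^2 - 4 r y + (4 p r - q^2):
  h(y) = y^3 - (10) y^2 - 4*(2) y + (4*(10)*(2) - (3)^2)
       = y^3 + (-10) y^2 + (-8) y + (71).
Simplifying: h(y) = y^3 - 10*y^2 - 8*y + 71.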